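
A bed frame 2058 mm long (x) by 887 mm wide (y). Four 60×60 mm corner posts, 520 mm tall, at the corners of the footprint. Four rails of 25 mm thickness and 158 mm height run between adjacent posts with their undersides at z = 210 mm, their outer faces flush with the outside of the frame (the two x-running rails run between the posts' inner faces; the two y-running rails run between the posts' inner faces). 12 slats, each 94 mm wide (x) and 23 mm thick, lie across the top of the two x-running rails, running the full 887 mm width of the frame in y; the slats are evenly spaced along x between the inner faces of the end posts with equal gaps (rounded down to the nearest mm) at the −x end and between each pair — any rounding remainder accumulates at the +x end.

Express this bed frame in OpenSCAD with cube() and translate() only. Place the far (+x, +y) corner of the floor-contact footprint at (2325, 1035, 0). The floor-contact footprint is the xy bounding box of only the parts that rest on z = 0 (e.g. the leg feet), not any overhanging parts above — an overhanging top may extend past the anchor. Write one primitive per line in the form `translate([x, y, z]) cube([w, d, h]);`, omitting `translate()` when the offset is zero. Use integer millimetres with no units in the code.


translate([267, 148, 0]) cube([60, 60, 520]);
translate([267, 975, 0]) cube([60, 60, 520]);
translate([2265, 148, 0]) cube([60, 60, 520]);
translate([2265, 975, 0]) cube([60, 60, 520]);
translate([327, 148, 210]) cube([1938, 25, 158]);
translate([327, 1010, 210]) cube([1938, 25, 158]);
translate([267, 208, 210]) cube([25, 767, 158]);
translate([2300, 208, 210]) cube([25, 767, 158]);
translate([389, 148, 368]) cube([94, 887, 23]);
translate([545, 148, 368]) cube([94, 887, 23]);
translate([701, 148, 368]) cube([94, 887, 23]);
translate([857, 148, 368]) cube([94, 887, 23]);
translate([1013, 148, 368]) cube([94, 887, 23]);
translate([1169, 148, 368]) cube([94, 887, 23]);
translate([1325, 148, 368]) cube([94, 887, 23]);
translate([1481, 148, 368]) cube([94, 887, 23]);
translate([1637, 148, 368]) cube([94, 887, 23]);
translate([1793, 148, 368]) cube([94, 887, 23]);
translate([1949, 148, 368]) cube([94, 887, 23]);
translate([2105, 148, 368]) cube([94, 887, 23]);


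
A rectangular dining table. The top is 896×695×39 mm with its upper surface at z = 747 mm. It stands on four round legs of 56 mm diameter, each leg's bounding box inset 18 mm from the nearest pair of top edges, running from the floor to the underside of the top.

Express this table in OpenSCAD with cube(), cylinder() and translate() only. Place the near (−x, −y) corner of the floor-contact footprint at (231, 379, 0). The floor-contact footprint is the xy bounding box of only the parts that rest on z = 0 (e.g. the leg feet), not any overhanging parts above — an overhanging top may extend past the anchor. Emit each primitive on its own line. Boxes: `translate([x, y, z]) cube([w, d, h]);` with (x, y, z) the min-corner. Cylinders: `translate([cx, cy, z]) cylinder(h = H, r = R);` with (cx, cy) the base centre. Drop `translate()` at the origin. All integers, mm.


translate([213, 361, 708]) cube([896, 695, 39]);
translate([259, 407, 0]) cylinder(h = 708, r = 28);
translate([1063, 407, 0]) cylinder(h = 708, r = 28);
translate([259, 1010, 0]) cylinder(h = 708, r = 28);
translate([1063, 1010, 0]) cylinder(h = 708, r = 28);


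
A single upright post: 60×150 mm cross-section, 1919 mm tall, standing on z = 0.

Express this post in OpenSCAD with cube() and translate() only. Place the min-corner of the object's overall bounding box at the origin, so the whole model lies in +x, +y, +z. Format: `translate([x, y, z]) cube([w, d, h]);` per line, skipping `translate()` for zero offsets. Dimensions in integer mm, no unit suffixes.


cube([60, 150, 1919]);


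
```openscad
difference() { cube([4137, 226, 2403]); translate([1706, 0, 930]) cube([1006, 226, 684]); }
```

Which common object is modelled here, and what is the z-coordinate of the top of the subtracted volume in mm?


A wall with a window opening. The window head height is 1614 mm.

A wall with a rectangular opening subtracted — a window. Sill at z = 930, opening 684 mm tall, so the head is at 930 + 684 = 1614 mm.


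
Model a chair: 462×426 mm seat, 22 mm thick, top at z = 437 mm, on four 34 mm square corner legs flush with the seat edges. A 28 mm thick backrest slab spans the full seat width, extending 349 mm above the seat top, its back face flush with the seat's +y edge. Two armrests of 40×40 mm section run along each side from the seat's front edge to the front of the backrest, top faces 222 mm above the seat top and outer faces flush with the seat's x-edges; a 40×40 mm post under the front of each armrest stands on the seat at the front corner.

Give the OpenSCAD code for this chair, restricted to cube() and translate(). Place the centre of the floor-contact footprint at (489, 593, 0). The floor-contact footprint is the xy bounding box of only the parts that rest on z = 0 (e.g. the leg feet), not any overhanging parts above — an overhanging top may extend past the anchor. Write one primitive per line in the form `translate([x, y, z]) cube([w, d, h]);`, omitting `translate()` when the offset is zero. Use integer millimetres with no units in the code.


translate([258, 380, 415]) cube([462, 426, 22]);
translate([258, 380, 0]) cube([34, 34, 415]);
translate([686, 380, 0]) cube([34, 34, 415]);
translate([258, 772, 0]) cube([34, 34, 415]);
translate([686, 772, 0]) cube([34, 34, 415]);
translate([258, 778, 437]) cube([462, 28, 349]);
translate([258, 380, 619]) cube([40, 398, 40]);
translate([680, 380, 619]) cube([40, 398, 40]);
translate([258, 380, 437]) cube([40, 40, 182]);
translate([680, 380, 437]) cube([40, 40, 182]);


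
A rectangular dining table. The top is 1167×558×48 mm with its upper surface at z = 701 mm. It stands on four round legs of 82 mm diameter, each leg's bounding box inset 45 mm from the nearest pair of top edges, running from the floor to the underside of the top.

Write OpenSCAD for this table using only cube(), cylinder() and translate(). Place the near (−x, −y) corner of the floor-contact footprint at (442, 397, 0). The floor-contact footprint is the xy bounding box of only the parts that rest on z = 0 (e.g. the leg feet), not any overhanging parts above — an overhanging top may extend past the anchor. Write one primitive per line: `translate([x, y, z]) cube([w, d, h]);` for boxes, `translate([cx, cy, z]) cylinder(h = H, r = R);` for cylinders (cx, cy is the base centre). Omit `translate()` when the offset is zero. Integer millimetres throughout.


translate([397, 352, 653]) cube([1167, 558, 48]);
translate([483, 438, 0]) cylinder(h = 653, r = 41);
translate([1478, 438, 0]) cylinder(h = 653, r = 41);
translate([483, 824, 0]) cylinder(h = 653, r = 41);
translate([1478, 824, 0]) cylinder(h = 653, r = 41);


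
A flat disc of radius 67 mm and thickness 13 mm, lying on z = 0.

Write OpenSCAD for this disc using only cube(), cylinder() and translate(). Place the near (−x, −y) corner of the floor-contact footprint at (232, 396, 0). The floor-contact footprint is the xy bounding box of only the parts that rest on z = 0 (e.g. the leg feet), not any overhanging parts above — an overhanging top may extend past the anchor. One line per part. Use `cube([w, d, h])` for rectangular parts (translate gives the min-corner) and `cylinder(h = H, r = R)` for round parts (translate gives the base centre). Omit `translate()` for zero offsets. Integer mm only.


translate([299, 463, 0]) cylinder(h = 13, r = 67);


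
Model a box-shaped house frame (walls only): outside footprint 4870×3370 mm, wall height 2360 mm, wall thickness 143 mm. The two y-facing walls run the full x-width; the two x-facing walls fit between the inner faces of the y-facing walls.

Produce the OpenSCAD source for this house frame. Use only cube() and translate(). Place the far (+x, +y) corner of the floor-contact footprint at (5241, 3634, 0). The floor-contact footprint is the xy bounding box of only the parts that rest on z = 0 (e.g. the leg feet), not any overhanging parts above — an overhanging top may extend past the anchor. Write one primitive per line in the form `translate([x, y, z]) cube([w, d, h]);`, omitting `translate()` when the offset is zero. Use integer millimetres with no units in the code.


translate([371, 264, 0]) cube([4870, 143, 2360]);
translate([371, 3491, 0]) cube([4870, 143, 2360]);
translate([371, 407, 0]) cube([143, 3084, 2360]);
translate([5098, 407, 0]) cube([143, 3084, 2360]);


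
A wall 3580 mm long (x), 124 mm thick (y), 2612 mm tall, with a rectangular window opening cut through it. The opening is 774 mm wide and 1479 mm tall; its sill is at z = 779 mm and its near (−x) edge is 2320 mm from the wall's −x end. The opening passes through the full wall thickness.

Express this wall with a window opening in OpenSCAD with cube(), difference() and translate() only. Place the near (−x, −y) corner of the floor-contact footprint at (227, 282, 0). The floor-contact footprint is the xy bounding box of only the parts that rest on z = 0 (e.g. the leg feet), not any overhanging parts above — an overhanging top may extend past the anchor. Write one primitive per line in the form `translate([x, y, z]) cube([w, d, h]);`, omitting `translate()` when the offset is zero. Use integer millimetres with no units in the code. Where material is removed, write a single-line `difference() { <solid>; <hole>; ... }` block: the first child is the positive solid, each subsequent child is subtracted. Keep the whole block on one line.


difference() { translate([227, 282, 0]) cube([3580, 124, 2612]); translate([2547, 282, 779]) cube([774, 124, 1479]); }


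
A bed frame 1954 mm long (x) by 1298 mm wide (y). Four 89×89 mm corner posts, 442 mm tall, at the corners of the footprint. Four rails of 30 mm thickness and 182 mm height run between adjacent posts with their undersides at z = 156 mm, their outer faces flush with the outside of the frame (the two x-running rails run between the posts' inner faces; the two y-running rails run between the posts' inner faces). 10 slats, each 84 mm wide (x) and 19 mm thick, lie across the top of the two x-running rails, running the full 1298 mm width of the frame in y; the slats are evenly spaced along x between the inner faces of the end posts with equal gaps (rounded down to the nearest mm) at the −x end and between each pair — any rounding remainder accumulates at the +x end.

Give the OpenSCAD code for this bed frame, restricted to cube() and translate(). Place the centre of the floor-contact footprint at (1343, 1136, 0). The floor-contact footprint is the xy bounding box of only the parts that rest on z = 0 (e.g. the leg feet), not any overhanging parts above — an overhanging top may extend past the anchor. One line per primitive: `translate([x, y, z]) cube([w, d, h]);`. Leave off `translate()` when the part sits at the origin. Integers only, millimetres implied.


translate([366, 487, 0]) cube([89, 89, 442]);
translate([366, 1696, 0]) cube([89, 89, 442]);
translate([2231, 487, 0]) cube([89, 89, 442]);
translate([2231, 1696, 0]) cube([89, 89, 442]);
translate([455, 487, 156]) cube([1776, 30, 182]);
translate([455, 1755, 156]) cube([1776, 30, 182]);
translate([366, 576, 156]) cube([30, 1120, 182]);
translate([2290, 576, 156]) cube([30, 1120, 182]);
translate([540, 487, 338]) cube([84, 1298, 19]);
translate([709, 487, 338]) cube([84, 1298, 19]);
translate([878, 487, 338]) cube([84, 1298, 19]);
translate([1047, 487, 338]) cube([84, 1298, 19]);
translate([1216, 487, 338]) cube([84, 1298, 19]);
translate([1385, 487, 338]) cube([84, 1298, 19]);
translate([1554, 487, 338]) cube([84, 1298, 19]);
translate([1723, 487, 338]) cube([84, 1298, 19]);
translate([1892, 487, 338]) cube([84, 1298, 19]);
translate([2061, 487, 338]) cube([84, 1298, 19]);


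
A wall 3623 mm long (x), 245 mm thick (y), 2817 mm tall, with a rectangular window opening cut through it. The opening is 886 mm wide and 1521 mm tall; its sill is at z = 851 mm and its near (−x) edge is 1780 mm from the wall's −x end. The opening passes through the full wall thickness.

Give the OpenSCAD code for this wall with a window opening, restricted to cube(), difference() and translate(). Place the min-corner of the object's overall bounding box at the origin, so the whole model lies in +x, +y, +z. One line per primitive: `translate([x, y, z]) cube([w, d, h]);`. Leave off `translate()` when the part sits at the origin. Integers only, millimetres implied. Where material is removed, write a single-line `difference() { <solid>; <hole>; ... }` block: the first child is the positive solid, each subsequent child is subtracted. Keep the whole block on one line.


difference() { cube([3623, 245, 2817]); translate([1780, 0, 851]) cube([886, 245, 1521]); }


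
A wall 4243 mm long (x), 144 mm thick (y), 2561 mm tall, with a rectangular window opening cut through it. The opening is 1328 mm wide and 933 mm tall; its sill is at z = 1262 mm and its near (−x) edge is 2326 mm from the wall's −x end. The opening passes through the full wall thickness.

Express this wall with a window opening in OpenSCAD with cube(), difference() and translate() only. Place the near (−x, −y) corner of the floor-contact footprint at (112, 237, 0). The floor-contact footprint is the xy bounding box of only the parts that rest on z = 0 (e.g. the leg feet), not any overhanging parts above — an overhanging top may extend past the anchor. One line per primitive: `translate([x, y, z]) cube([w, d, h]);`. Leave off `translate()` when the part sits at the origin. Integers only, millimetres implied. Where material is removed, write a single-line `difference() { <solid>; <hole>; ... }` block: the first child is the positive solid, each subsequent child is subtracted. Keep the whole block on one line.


difference() { translate([112, 237, 0]) cube([4243, 144, 2561]); translate([2438, 237, 1262]) cube([1328, 144, 933]); }


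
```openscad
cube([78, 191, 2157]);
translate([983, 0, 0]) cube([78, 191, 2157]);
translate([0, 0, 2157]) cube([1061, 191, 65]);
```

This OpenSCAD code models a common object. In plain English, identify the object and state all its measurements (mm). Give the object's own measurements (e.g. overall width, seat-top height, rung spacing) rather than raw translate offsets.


A door frame. The clear opening is 905 mm wide and 2157 mm high. Two 78 mm wide jambs, 191 mm deep, stand either side of the opening from the floor to the top of the opening. A 65 mm thick head sits across the top of both jambs, spanning the full outside width of the frame.


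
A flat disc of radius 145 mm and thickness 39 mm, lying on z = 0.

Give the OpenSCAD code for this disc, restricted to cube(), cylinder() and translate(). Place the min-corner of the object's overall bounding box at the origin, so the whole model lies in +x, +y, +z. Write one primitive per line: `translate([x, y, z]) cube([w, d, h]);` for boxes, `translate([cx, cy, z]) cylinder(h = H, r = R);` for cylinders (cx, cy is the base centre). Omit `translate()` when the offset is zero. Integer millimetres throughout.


translate([145, 145, 0]) cylinder(h = 39, r = 145);


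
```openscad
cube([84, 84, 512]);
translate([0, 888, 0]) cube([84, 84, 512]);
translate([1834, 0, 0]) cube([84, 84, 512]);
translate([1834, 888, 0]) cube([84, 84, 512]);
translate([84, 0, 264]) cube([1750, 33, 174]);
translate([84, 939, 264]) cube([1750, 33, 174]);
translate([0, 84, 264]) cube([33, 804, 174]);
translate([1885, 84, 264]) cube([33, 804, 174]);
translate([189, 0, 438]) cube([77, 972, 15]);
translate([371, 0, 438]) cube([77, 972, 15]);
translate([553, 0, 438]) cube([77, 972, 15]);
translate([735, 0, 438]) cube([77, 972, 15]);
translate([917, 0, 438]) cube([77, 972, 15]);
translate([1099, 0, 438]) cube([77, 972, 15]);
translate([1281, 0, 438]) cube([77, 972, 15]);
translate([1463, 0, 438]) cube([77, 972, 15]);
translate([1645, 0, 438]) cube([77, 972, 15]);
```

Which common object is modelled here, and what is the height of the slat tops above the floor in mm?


A bed frame. The slat-top height is 453 mm.

Four posts, four rails, and a row of slats — a bed frame. Slats sit on the rails at z = 264 + 174 = 438; with slat thickness 15, the top is 453 mm.


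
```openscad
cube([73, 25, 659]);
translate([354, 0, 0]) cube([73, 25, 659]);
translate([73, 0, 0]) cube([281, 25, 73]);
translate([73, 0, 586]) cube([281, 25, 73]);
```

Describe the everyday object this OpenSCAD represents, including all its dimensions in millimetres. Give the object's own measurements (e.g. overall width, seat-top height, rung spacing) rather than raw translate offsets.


A rectangular picture frame lying in the x–z plane (depth along y). The opening is 281 mm wide (x) by 513 mm tall (z), surrounded by a border 73 mm wide on all four sides. The frame is 25 mm deep and is made of two full-height vertical stiles with two horizontal rails fitted between them.


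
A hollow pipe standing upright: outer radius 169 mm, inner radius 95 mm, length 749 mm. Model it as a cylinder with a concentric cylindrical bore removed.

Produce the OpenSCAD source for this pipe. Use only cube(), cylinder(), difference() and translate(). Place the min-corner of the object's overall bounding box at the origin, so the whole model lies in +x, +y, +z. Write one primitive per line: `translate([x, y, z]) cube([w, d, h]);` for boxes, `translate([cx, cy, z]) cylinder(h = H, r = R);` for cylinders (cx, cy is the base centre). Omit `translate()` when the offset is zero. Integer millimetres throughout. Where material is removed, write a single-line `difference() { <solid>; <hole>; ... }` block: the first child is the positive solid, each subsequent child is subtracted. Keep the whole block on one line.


difference() { translate([169, 169, 0]) cylinder(h = 749, r = 169); translate([169, 169, 0]) cylinder(h = 749, r = 95); }


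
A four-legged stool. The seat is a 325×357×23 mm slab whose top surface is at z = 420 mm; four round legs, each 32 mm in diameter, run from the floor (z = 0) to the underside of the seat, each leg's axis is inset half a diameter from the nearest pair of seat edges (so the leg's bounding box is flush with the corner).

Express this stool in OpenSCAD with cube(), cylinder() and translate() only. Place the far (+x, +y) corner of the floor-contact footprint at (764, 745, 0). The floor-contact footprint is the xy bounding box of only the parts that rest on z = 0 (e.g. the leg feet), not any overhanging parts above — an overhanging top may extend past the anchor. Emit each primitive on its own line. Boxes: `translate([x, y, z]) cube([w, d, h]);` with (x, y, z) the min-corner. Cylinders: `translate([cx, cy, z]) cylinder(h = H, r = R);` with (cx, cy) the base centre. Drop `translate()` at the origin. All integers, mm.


translate([439, 388, 397]) cube([325, 357, 23]);
translate([455, 404, 0]) cylinder(h = 397, r = 16);
translate([748, 404, 0]) cylinder(h = 397, r = 16);
translate([455, 729, 0]) cylinder(h = 397, r = 16);
translate([748, 729, 0]) cylinder(h = 397, r = 16);


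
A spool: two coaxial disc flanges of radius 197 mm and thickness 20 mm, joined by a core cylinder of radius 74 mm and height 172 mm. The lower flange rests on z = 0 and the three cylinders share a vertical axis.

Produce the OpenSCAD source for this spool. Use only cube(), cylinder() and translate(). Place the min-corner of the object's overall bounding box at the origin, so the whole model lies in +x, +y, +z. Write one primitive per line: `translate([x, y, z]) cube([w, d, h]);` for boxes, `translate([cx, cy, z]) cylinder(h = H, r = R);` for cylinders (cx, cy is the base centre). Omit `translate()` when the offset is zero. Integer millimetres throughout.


translate([197, 197, 0]) cylinder(h = 20, r = 197);
translate([197, 197, 20]) cylinder(h = 172, r = 74);
translate([197, 197, 192]) cylinder(h = 20, r = 197);


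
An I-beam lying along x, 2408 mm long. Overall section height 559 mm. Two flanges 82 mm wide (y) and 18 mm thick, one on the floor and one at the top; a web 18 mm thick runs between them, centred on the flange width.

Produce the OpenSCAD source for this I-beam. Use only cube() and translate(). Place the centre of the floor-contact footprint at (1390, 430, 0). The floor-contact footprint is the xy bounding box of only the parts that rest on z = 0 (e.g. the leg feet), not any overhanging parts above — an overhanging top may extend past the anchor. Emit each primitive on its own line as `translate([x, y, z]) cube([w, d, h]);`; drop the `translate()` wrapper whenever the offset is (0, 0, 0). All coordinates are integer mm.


translate([186, 389, 0]) cube([2408, 82, 18]);
translate([186, 421, 18]) cube([2408, 18, 523]);
translate([186, 389, 541]) cube([2408, 82, 18]);


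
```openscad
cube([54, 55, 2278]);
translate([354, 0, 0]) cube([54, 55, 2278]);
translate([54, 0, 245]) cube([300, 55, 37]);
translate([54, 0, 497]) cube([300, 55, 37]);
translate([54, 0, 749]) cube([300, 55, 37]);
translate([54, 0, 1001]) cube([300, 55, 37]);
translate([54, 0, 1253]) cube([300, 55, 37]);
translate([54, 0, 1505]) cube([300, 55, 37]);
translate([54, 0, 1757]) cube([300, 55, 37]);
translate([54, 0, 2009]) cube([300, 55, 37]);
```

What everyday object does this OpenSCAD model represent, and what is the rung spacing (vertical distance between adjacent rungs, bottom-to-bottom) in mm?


A ladder. The rung spacing is 252 mm.

Two tall 54×55 posts with 8 short bars between them — a ladder. Adjacent rungs sit at z = 245 and z = 497, so the spacing is 497 − 245 = 252 mm.


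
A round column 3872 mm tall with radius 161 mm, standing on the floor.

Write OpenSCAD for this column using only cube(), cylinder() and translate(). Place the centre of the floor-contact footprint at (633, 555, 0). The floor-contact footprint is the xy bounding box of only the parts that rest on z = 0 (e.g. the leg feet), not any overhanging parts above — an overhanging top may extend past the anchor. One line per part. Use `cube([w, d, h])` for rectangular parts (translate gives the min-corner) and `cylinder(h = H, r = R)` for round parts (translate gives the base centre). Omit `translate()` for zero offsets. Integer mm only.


translate([633, 555, 0]) cylinder(h = 3872, r = 161);


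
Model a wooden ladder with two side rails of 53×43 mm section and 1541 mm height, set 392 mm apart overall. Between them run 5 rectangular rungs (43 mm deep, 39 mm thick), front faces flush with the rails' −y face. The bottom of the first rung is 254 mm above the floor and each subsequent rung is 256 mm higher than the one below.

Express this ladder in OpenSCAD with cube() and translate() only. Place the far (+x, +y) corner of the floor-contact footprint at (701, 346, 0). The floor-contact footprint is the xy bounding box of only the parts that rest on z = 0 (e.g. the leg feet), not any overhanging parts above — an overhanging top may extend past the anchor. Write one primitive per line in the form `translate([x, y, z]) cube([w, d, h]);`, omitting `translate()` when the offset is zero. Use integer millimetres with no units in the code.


translate([309, 303, 0]) cube([53, 43, 1541]);
translate([648, 303, 0]) cube([53, 43, 1541]);
translate([362, 303, 254]) cube([286, 43, 39]);
translate([362, 303, 510]) cube([286, 43, 39]);
translate([362, 303, 766]) cube([286, 43, 39]);
translate([362, 303, 1022]) cube([286, 43, 39]);
translate([362, 303, 1278]) cube([286, 43, 39]);


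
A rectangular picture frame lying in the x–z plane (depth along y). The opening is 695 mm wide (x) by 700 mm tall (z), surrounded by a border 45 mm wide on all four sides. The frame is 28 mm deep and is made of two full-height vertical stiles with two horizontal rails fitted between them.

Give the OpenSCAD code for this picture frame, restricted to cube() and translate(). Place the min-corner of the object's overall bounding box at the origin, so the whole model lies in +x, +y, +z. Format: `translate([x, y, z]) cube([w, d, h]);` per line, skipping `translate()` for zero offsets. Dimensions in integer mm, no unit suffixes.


cube([45, 28, 790]);
translate([740, 0, 0]) cube([45, 28, 790]);
translate([45, 0, 0]) cube([695, 28, 45]);
translate([45, 0, 745]) cube([695, 28, 45]);


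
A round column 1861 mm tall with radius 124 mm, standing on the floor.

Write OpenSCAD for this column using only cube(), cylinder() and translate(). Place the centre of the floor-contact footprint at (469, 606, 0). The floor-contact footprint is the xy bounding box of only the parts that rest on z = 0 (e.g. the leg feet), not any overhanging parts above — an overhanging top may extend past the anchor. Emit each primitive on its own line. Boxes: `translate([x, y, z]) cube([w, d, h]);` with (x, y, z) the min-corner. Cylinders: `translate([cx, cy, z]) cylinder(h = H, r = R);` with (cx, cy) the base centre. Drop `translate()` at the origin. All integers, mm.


translate([469, 606, 0]) cylinder(h = 1861, r = 124);


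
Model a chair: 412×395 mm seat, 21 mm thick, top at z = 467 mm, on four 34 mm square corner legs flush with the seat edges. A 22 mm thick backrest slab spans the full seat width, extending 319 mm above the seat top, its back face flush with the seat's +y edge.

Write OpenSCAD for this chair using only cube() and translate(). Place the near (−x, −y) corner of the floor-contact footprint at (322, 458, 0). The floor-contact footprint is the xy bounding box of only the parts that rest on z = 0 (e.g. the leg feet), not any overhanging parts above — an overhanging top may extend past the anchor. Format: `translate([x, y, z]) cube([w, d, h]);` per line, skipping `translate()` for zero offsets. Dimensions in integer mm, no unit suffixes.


translate([322, 458, 446]) cube([412, 395, 21]);
translate([322, 458, 0]) cube([34, 34, 446]);
translate([700, 458, 0]) cube([34, 34, 446]);
translate([322, 819, 0]) cube([34, 34, 446]);
translate([700, 819, 0]) cube([34, 34, 446]);
translate([322, 831, 467]) cube([412, 22, 319]);


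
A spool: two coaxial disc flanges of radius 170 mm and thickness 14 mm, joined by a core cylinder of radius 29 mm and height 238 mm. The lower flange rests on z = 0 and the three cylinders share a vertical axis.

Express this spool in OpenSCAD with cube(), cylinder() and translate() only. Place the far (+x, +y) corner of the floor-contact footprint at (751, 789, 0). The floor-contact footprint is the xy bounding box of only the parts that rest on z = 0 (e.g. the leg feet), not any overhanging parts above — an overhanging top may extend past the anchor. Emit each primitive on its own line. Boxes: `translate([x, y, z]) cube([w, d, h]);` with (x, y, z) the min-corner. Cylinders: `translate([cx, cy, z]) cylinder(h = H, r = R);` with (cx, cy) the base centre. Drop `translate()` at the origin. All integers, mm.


translate([581, 619, 0]) cylinder(h = 14, r = 170);
translate([581, 619, 14]) cylinder(h = 238, r = 29);
translate([581, 619, 252]) cylinder(h = 14, r = 170);


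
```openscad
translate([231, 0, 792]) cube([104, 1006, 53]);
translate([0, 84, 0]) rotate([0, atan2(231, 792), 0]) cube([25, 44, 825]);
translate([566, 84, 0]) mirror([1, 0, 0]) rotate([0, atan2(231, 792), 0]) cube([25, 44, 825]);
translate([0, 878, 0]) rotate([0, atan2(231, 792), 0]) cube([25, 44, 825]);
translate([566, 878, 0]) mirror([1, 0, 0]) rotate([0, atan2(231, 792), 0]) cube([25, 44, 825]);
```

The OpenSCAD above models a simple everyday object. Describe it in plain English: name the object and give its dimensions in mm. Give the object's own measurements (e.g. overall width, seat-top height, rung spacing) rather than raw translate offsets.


A sawhorse. A 104×1006×53 mm beam (x, y, z) sits on two A-frame leg pairs. Each pair is two raked legs of 25×44 mm section (44 mm along y) splaying symmetrically in x. Each leg rises 792 mm vertically over 231 mm of horizontal reach and is 825 mm long along its own axis. Every leg's outer bottom edge rests on the floor and its outer top edge meets a bottom edge of the beam — the left legs (tilting toward +x) meet the beam's −x bottom edge, the right legs (their mirror images, tilting toward −x) meet its +x bottom edge — so the leg tops tuck under the beam, the beam's underside is 792 mm above the floor, and the feet are 566 mm apart outside-to-outside with the beam centred between them. The two leg pairs are set in 84 mm from either end of the beam.


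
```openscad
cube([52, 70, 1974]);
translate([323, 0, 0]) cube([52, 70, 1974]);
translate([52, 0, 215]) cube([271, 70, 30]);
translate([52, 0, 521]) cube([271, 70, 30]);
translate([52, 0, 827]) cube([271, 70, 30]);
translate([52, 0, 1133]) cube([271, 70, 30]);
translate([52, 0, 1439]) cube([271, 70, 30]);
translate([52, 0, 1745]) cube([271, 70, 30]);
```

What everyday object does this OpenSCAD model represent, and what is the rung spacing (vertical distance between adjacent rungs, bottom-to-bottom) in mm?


A ladder. The rung spacing is 306 mm.

Two tall 52×70 posts with 6 short bars between them — a ladder. Adjacent rungs sit at z = 215 and z = 521, so the spacing is 521 − 215 = 306 mm.


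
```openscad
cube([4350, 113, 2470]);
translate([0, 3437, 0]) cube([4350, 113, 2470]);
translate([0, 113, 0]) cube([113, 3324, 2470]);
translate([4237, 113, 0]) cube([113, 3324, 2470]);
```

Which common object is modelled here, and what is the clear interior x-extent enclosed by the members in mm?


A house (or room) frame. The interior width is 4124 mm.

Four 2470 mm walls enclosing a rectangle with no floor or roof — a room or house frame. Outside width is 4350 mm and wall thickness is 113 mm, so the interior width is 4350 − 2 × 113 = 4124 mm.


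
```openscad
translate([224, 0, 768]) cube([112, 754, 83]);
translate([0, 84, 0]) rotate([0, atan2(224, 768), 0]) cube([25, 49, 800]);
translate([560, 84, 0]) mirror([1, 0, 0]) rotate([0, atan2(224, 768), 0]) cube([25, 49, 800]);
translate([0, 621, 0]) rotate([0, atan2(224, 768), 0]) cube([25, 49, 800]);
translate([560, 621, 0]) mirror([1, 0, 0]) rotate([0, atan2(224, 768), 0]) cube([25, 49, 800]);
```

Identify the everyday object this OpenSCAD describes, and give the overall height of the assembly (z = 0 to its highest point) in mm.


A sawhorse. The overall height is 851 mm.

A beam across two mirrored pairs of raked legs — a sawhorse. The beam's underside is at z = 768 (matching the legs' vertical rise in atan2(224, 768)) and the beam is 83 mm tall, so its top is at 768 + 83 = 851 mm. The raked legs top out at the beam's underside, so that is the highest point.


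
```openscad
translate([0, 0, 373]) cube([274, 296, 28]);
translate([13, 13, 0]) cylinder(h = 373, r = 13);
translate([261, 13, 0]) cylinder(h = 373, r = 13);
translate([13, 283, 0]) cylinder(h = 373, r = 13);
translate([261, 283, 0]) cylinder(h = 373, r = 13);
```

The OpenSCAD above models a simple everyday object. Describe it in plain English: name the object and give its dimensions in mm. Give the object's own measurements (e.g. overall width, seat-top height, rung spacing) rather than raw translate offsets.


A four-legged stool. The seat is a 274×296×28 mm slab whose top surface is at z = 401 mm; four round legs, each 26 mm in diameter, run from the floor (z = 0) to the underside of the seat, each leg's axis is inset half a diameter from the nearest pair of seat edges (so the leg's bounding box is flush with the corner).


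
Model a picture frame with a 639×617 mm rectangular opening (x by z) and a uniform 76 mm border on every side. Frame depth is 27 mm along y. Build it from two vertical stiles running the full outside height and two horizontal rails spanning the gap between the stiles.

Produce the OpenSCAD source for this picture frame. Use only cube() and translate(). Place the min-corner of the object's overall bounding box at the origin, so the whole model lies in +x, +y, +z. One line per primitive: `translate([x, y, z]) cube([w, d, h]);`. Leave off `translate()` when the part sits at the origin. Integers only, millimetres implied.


cube([76, 27, 769]);
translate([715, 0, 0]) cube([76, 27, 769]);
translate([76, 0, 0]) cube([639, 27, 76]);
translate([76, 0, 693]) cube([639, 27, 76]);


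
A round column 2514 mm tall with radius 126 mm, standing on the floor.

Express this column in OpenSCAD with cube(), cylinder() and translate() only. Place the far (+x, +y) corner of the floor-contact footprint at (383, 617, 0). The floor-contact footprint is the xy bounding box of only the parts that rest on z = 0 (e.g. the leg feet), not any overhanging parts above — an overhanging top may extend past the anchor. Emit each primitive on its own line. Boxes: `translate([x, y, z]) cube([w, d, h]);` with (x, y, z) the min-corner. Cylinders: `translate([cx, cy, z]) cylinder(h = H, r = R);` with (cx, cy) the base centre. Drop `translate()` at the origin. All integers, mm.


translate([257, 491, 0]) cylinder(h = 2514, r = 126);


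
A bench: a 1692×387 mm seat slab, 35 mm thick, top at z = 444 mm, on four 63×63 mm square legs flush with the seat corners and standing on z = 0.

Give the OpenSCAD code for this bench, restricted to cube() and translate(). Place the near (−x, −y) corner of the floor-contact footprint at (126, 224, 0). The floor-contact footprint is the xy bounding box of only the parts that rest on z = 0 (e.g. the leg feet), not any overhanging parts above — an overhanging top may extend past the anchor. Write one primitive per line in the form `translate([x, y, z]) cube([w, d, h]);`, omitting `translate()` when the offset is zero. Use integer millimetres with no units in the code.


translate([126, 224, 409]) cube([1692, 387, 35]);
translate([126, 224, 0]) cube([63, 63, 409]);
translate([126, 548, 0]) cube([63, 63, 409]);
translate([1755, 224, 0]) cube([63, 63, 409]);
translate([1755, 548, 0]) cube([63, 63, 409]);


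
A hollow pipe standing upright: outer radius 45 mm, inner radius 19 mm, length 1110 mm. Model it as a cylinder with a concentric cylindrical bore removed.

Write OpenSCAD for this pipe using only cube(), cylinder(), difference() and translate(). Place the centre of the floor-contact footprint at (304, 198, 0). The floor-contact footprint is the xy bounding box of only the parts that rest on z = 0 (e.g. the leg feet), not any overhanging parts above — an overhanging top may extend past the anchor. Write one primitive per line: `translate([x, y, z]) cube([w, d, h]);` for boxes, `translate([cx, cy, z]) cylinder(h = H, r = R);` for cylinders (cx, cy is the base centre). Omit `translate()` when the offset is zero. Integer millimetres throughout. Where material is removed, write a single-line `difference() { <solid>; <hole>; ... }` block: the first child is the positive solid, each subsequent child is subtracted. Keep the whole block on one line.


difference() { translate([304, 198, 0]) cylinder(h = 1110, r = 45); translate([304, 198, 0]) cylinder(h = 1110, r = 19); }


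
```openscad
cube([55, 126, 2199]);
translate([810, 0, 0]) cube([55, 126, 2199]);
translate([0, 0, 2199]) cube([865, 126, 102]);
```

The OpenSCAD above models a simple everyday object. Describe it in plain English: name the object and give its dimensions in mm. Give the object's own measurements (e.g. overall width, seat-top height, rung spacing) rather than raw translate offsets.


A door frame. The clear opening is 755 mm wide and 2199 mm high. Two 55 mm wide jambs, 126 mm deep, stand either side of the opening from the floor to the top of the opening. A 102 mm thick head sits across the top of both jambs, spanning the full outside width of the frame.


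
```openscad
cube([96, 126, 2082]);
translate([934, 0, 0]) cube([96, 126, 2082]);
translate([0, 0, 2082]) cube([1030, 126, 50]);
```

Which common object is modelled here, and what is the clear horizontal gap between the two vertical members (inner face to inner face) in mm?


A door frame. The clear opening width is 838 mm.

Two 2082 mm tall posts with a header on top — a door frame. The left jamb is 96 mm wide at x = 0; the right jamb starts at x = 934. The clear opening is 934 − 96 = 838 mm.


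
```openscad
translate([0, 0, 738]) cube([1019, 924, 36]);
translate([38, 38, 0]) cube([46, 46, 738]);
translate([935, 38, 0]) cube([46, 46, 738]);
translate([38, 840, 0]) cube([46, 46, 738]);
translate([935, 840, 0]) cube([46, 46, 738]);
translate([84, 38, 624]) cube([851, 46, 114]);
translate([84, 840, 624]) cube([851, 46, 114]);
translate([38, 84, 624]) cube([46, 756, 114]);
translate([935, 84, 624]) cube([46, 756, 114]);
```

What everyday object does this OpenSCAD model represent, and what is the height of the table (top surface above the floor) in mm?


A table. The table height is 774 mm.

A 1019×924×36 slab sits at z = 738 on four 46 mm square posts — a table. The top surface is at 738 + 36 = 774 mm.


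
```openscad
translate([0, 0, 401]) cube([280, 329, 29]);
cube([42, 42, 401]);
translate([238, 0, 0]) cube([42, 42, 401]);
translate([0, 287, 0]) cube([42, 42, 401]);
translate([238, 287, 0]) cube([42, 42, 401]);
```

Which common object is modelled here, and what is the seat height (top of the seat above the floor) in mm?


A stool. The seat height is 430 mm.

A 280×329×29 slab at z = 401 on four corner posts — a stool. The seat top is 401 + 29 = 430 mm.


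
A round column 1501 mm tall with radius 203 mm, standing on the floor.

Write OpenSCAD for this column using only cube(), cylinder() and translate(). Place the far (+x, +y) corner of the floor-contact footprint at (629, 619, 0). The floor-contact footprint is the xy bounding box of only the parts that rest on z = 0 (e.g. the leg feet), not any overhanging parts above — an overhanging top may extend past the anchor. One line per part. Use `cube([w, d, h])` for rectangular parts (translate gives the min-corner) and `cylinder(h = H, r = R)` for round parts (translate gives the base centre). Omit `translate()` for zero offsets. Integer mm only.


translate([426, 416, 0]) cylinder(h = 1501, r = 203);


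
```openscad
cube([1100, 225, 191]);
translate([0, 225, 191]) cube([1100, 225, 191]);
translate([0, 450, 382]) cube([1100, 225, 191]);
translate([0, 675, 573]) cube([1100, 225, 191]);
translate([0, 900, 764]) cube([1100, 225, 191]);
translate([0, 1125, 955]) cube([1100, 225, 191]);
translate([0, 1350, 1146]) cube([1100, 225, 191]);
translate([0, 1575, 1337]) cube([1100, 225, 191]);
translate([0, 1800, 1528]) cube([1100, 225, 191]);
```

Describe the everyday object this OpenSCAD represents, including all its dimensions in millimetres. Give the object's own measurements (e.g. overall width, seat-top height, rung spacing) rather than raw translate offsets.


A straight staircase of 9 solid steps. Each step is 1100 mm wide (x), 225 mm deep (y, the going) and 191 mm tall (the rise). The first step rests on the floor; each subsequent step sits one going further in +y and one rise higher in +z, directly behind and above the previous step with no overlap.


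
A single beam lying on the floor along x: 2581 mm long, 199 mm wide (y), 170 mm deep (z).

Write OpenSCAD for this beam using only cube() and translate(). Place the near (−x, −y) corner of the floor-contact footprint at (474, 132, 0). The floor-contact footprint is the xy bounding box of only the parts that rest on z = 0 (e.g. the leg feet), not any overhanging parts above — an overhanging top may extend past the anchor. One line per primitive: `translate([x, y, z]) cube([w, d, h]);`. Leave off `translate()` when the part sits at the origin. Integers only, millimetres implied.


translate([474, 132, 0]) cube([2581, 199, 170]);


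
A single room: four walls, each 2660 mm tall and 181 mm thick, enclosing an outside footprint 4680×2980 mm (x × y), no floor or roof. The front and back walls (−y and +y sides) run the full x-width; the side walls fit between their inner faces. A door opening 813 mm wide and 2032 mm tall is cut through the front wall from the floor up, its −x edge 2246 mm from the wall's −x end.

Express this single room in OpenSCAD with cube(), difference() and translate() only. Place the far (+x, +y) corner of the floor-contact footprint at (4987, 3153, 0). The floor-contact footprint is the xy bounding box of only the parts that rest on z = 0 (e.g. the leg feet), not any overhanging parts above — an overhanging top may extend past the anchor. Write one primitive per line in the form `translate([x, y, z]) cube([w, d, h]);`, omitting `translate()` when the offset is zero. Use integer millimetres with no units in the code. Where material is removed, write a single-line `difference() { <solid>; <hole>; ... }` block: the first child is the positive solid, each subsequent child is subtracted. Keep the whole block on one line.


difference() { translate([307, 173, 0]) cube([4680, 181, 2660]); translate([2553, 173, 0]) cube([813, 181, 2032]); }
translate([307, 2972, 0]) cube([4680, 181, 2660]);
translate([307, 354, 0]) cube([181, 2618, 2660]);
translate([4806, 354, 0]) cube([181, 2618, 2660]);
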